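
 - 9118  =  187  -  9305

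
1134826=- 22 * (- 51583)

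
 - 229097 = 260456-489553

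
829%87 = 46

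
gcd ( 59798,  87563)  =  1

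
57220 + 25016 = 82236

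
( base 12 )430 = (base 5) 4422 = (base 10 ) 612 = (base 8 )1144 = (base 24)11C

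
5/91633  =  5/91633  =  0.00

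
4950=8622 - 3672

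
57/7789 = 57/7789 = 0.01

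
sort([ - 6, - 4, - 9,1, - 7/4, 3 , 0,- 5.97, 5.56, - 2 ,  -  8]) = [ - 9, - 8, - 6  , - 5.97, -4, - 2,-7/4, 0, 1, 3, 5.56 ]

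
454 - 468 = -14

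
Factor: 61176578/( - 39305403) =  - 2^1 *3^(-2 )*31^1*986719^1 * 4367267^( - 1)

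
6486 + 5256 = 11742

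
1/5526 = 1/5526 = 0.00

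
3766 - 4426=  - 660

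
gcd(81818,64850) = 2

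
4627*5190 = 24014130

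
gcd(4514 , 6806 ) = 2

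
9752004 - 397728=9354276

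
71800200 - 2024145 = 69776055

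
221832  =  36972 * 6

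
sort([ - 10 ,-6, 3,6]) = [ - 10, - 6, 3, 6 ]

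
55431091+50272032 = 105703123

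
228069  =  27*8447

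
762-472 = 290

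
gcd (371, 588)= 7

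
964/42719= 964/42719 = 0.02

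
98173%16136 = 1357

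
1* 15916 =15916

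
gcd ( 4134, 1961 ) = 53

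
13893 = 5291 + 8602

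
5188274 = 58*89453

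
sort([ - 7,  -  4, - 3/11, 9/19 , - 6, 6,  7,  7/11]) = [ - 7  ,- 6, - 4 , - 3/11,9/19,7/11, 6,7]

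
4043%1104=731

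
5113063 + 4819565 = 9932628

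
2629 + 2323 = 4952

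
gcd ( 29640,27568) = 8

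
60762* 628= 38158536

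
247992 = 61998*4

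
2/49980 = 1/24990= 0.00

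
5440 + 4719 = 10159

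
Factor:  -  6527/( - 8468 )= 2^( - 2)*29^(-1 )*61^1*73^( - 1)*107^1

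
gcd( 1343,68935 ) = 17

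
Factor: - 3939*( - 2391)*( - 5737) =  - 54031920813  =  - 3^2*13^1*101^1*797^1*5737^1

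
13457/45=299 + 2/45= 299.04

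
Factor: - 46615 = - 5^1*9323^1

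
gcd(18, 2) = 2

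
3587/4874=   3587/4874  =  0.74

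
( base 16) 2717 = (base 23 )IL2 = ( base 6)114155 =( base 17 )20AB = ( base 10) 10007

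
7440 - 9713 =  - 2273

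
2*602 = 1204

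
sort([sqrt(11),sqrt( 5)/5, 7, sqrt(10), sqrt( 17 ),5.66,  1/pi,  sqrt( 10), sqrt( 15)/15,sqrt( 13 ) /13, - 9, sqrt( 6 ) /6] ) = [- 9,  sqrt( 15) /15, sqrt(13) /13,1/pi, sqrt( 6)/6, sqrt( 5 ) /5, sqrt(10),sqrt (10),  sqrt(11), sqrt( 17 ), 5.66, 7] 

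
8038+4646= 12684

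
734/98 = 367/49= 7.49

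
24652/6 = 4108+2/3 = 4108.67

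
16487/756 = 16487/756 = 21.81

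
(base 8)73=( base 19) 32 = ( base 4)323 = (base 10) 59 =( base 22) 2f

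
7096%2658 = 1780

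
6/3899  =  6/3899 =0.00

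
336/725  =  336/725  =  0.46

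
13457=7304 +6153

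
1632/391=4 + 4/23 = 4.17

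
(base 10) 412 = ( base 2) 110011100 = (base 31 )D9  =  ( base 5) 3122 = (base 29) e6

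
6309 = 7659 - 1350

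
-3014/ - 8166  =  1507/4083 = 0.37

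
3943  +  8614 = 12557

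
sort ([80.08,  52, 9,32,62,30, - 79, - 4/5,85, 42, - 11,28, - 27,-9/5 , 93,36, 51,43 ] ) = [-79,-27,- 11, - 9/5,-4/5,9,28, 30, 32,36,42,43,51, 52,62,80.08,85,93 ] 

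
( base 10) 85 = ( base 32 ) 2l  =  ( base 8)125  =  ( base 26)37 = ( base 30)2P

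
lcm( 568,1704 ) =1704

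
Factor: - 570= - 2^1*3^1 * 5^1*19^1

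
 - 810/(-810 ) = 1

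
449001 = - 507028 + 956029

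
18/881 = 18/881 = 0.02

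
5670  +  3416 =9086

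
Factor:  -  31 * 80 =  - 2480  =  - 2^4*5^1 * 31^1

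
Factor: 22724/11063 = 76/37= 2^2 * 19^1*37^( - 1)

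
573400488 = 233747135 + 339653353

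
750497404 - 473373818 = 277123586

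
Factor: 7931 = 7^1*11^1 *103^1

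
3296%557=511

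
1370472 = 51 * 26872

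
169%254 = 169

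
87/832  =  87/832 =0.10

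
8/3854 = 4/1927 =0.00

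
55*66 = 3630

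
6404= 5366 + 1038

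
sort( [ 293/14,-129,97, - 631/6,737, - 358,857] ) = [ - 358, - 129, - 631/6,293/14 , 97,737,857 ]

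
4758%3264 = 1494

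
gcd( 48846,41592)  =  6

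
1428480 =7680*186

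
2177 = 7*311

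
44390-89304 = - 44914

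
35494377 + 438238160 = 473732537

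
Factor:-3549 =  - 3^1*7^1*13^2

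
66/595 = 66/595 = 0.11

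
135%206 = 135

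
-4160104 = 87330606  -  91490710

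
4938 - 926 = 4012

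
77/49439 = 77/49439 = 0.00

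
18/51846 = 3/8641 = 0.00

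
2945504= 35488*83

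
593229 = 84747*7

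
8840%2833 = 341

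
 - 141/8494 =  - 1+8353/8494 = -0.02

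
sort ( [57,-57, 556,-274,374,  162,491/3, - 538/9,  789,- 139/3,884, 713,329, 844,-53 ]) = [ - 274, -538/9, - 57, - 53, - 139/3, 57, 162,491/3, 329, 374, 556,713, 789, 844, 884]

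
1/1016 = 1/1016 = 0.00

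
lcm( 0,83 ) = 0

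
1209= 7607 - 6398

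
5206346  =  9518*547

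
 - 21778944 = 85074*( - 256)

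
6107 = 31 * 197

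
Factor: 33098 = 2^1*13^1*19^1*67^1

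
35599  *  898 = 31967902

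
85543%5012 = 339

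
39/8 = 39/8 = 4.88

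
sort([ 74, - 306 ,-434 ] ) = [ - 434,-306,74]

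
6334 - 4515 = 1819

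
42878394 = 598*71703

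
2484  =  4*621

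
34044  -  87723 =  - 53679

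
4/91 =4/91 = 0.04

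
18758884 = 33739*556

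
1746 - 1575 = 171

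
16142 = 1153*14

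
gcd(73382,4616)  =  2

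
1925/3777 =1925/3777 =0.51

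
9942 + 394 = 10336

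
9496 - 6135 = 3361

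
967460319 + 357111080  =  1324571399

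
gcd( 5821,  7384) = 1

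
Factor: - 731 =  - 17^1*43^1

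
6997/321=6997/321  =  21.80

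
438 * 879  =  385002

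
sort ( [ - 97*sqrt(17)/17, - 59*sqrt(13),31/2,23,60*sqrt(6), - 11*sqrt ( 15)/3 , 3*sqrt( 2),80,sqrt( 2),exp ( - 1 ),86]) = [ - 59*sqrt(13), - 97*sqrt ( 17)/17, - 11*sqrt ( 15 ) /3,exp( -1 ), sqrt ( 2),3*sqrt(2),31/2,23, 80,86, 60*sqrt(6 )] 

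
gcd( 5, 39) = 1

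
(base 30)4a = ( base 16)82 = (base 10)130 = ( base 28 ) 4i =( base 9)154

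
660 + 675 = 1335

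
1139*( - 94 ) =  - 107066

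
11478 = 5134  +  6344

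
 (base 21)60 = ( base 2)1111110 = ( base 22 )5g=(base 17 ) 77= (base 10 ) 126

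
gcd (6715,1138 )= 1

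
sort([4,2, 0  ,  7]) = [0, 2,  4,7 ] 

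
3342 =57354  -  54012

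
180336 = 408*442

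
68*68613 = 4665684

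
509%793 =509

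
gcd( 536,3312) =8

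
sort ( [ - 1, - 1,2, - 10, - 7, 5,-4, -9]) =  [  -  10,-9, -7,  -  4,-1, - 1, 2, 5]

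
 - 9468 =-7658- 1810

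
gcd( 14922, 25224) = 6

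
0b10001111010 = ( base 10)1146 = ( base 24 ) 1ni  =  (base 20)2h6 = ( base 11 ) 952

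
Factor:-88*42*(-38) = 140448= 2^5*3^1*7^1*11^1*19^1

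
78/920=39/460 = 0.08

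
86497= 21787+64710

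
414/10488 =3/76 = 0.04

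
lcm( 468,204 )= 7956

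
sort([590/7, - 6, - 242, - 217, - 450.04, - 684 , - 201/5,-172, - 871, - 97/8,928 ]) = [ - 871, - 684,-450.04, - 242, - 217, - 172, - 201/5, - 97/8, - 6,590/7, 928 ] 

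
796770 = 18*44265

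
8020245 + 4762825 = 12783070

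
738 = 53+685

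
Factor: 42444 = 2^2*3^4*131^1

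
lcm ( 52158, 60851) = 365106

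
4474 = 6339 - 1865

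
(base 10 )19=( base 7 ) 25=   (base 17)12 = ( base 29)j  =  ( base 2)10011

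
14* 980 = 13720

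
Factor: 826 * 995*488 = 2^4*5^1*7^1*59^1*61^1*199^1=401072560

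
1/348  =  1/348 =0.00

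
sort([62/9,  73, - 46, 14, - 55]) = [ - 55, -46,62/9,14,73 ]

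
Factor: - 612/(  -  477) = 2^2*17^1 * 53^( - 1) = 68/53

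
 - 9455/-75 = 1891/15  =  126.07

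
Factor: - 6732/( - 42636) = 3/19 = 3^1*19^ (  -  1)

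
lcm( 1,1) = 1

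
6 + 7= 13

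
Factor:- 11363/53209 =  - 11^1*13^( - 1)*1033^1*4093^( - 1 )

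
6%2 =0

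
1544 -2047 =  - 503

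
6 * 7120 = 42720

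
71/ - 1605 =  - 1 + 1534/1605 = - 0.04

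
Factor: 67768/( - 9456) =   -  2^(  -  1) * 3^(-1)*43^1 =- 43/6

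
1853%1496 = 357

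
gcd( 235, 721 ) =1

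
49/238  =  7/34 = 0.21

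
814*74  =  60236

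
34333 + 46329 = 80662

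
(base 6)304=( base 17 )6a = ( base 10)112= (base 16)70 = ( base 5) 422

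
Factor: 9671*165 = 3^1*5^1*11^1*19^1*509^1  =  1595715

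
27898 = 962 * 29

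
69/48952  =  69/48952  =  0.00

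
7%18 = 7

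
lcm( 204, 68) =204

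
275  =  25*11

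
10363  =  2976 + 7387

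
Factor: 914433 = 3^1 * 13^1*23447^1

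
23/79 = 23/79 = 0.29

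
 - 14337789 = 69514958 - 83852747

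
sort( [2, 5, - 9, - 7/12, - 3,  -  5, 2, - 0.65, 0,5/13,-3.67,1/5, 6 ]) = [ - 9, - 5, - 3.67,-3, - 0.65, - 7/12,0, 1/5,5/13, 2,2, 5,6]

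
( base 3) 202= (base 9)22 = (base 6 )32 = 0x14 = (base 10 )20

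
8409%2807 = 2795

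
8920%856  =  360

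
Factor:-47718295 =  - 5^1*9543659^1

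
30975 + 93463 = 124438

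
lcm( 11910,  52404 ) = 262020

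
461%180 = 101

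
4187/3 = 1395 + 2/3 = 1395.67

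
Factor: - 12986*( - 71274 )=2^2*3^1*7^1*43^1*151^1*1697^1  =  925564164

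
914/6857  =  914/6857 = 0.13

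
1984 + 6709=8693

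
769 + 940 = 1709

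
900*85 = 76500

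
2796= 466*6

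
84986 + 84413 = 169399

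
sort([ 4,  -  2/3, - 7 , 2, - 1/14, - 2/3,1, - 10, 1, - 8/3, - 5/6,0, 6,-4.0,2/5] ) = [ - 10, - 7, - 4.0, - 8/3, - 5/6, - 2/3, - 2/3, - 1/14, 0,2/5, 1, 1, 2, 4,6 ]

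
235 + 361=596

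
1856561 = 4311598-2455037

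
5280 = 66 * 80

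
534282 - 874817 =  - 340535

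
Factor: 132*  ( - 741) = -97812 = -2^2 * 3^2*11^1*13^1*19^1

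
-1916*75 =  - 143700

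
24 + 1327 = 1351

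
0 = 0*2659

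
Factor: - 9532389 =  - 3^1 * 71^1*44753^1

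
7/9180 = 7/9180 =0.00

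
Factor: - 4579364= - 2^2*277^1*4133^1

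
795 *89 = 70755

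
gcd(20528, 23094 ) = 2566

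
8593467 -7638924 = 954543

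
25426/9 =25426/9 = 2825.11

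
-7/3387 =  - 1 + 3380/3387 =- 0.00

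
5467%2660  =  147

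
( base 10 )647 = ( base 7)1613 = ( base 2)1010000111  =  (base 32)k7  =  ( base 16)287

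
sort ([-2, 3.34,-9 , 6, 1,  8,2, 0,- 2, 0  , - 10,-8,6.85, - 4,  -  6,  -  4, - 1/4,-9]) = [ - 10, -9,- 9, - 8, - 6, - 4,-4, - 2, -2,-1/4,  0,0, 1, 2, 3.34, 6, 6.85, 8 ]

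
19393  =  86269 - 66876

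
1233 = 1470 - 237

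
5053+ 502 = 5555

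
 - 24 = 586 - 610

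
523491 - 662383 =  - 138892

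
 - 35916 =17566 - 53482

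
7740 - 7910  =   - 170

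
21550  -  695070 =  - 673520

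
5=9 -4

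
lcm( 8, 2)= 8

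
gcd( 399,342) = 57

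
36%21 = 15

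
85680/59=85680/59=1452.20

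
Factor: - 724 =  - 2^2*181^1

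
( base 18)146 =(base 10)402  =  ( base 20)102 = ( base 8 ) 622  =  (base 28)EA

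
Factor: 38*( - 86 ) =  - 3268 = - 2^2*19^1*43^1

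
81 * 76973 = 6234813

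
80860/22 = 40430/11 = 3675.45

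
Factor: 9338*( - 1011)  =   - 9440718 = - 2^1*3^1*7^1 *23^1* 29^1*337^1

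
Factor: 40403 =11^1*3673^1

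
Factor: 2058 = 2^1 * 3^1*7^3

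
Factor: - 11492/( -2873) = 4 = 2^2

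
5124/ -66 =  - 78  +  4/11=-77.64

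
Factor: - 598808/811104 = -2^ ( - 2)*3^( - 1)*17^1*37^1*71^( - 1) = -629/852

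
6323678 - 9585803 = - 3262125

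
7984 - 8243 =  - 259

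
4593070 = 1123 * 4090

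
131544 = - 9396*(  -  14)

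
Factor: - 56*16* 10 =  - 8960  =  - 2^8*5^1*7^1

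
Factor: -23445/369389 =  - 3^2*5^1*709^( - 1) = - 45/709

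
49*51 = 2499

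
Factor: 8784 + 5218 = 2^1 * 7001^1 = 14002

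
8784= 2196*4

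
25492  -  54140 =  - 28648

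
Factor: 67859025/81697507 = 3^1*5^2*13^1*79^1*881^1*81697507^( - 1)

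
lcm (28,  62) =868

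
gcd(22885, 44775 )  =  995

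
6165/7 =880 + 5/7= 880.71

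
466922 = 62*7531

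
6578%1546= 394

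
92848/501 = 185 + 163/501= 185.33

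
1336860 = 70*19098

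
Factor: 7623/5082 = 3/2 = 2^( - 1)*3^1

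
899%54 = 35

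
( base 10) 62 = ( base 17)3b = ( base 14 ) 46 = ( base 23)2G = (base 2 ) 111110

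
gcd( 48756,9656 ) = 68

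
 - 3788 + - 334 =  - 4122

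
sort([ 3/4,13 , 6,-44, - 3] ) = [ - 44, - 3, 3/4 , 6,13 ]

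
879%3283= 879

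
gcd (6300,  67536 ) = 252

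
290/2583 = 290/2583 = 0.11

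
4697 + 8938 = 13635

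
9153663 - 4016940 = 5136723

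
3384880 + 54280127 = 57665007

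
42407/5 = 42407/5= 8481.40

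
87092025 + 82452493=169544518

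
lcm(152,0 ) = 0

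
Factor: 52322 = 2^1*26161^1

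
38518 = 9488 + 29030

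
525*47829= 25110225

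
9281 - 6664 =2617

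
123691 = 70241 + 53450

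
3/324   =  1/108 = 0.01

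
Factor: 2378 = 2^1 * 29^1*41^1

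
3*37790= 113370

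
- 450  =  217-667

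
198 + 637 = 835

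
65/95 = 13/19 = 0.68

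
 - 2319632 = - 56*41422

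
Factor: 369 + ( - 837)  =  -468 = - 2^2*3^2*13^1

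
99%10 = 9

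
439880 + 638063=1077943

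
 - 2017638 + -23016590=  - 25034228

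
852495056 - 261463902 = 591031154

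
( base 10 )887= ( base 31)sj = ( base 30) th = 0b1101110111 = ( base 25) 1AC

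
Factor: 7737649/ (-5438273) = -503^1*  15383^1 * 5438273^( - 1 ) 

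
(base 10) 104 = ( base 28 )3k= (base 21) 4k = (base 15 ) 6e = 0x68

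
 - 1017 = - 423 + -594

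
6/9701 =6/9701 =0.00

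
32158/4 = 16079/2 = 8039.50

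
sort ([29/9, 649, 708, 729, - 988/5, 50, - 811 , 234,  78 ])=[  -  811, - 988/5, 29/9, 50, 78, 234, 649, 708 , 729]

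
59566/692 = 86+27/346 = 86.08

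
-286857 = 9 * ( - 31873)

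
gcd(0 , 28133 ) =28133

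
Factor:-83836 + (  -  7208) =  - 2^2*3^4*281^1 = - 91044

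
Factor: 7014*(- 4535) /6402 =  - 5^1*7^1*11^ ( - 1)*97^(  -  1)*167^1*907^1 = - 5301415/1067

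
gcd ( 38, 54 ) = 2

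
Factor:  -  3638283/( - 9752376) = 1212761/3250792 = 2^( - 3)*11^1* 110251^1 * 406349^ (-1) 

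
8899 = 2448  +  6451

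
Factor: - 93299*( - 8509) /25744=2^( - 4)*67^1*79^1*127^1*1181^1*1609^( - 1 ) = 793881191/25744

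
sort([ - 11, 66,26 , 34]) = [ - 11,26, 34, 66]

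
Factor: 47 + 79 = 2^1*3^2 * 7^1 = 126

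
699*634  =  443166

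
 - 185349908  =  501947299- 687297207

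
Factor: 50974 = 2^1*7^1*11^1 * 331^1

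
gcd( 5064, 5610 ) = 6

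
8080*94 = 759520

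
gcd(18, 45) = 9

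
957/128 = 7 + 61/128 = 7.48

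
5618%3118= 2500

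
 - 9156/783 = -12 + 80/261= - 11.69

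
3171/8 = 3171/8= 396.38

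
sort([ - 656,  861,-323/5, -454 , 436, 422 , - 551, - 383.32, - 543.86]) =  [ - 656, - 551, - 543.86,-454, - 383.32,  -  323/5, 422,436,  861]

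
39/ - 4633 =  - 39/4633 = - 0.01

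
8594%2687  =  533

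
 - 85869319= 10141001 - 96010320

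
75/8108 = 75/8108 =0.01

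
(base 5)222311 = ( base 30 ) 8L1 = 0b1111010010111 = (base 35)6dq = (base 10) 7831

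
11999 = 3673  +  8326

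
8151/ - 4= - 8151/4 = - 2037.75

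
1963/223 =8+179/223 =8.80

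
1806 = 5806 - 4000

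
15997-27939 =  - 11942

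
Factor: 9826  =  2^1*17^3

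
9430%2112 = 982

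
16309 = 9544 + 6765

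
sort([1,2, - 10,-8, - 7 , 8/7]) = [ - 10,- 8,-7 , 1,  8/7,2] 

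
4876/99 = 4876/99 = 49.25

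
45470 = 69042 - 23572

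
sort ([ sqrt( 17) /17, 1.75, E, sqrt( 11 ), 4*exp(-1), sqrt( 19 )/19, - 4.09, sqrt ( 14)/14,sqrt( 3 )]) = [ - 4.09, sqrt ( 19)/19,  sqrt( 17)/17, sqrt( 14)/14, 4*exp( - 1),sqrt( 3 ), 1.75, E, sqrt( 11 )]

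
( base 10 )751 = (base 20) 1HB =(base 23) 19f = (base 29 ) PQ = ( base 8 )1357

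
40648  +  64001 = 104649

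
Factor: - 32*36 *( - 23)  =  2^7*3^2*23^1=26496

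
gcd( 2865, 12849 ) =3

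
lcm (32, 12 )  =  96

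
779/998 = 779/998 = 0.78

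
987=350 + 637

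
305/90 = 3 + 7/18 =3.39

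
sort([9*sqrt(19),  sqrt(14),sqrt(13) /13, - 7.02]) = [ - 7.02,sqrt( 13) /13,sqrt( 14), 9*sqrt( 19) ] 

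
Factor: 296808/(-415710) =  - 2^2* 3^( - 1 )*5^(-1)*31^(-1) * 83^1 = - 332/465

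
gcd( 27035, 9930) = 5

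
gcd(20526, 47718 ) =66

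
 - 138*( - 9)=1242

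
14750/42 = 351+4/21 = 351.19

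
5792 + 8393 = 14185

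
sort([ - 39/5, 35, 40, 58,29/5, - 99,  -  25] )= [ - 99, - 25, - 39/5,29/5,35,40 , 58 ] 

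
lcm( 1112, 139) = 1112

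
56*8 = 448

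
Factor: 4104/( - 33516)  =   - 6/49 = - 2^1*3^1*7^(  -  2)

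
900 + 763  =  1663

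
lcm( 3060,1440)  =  24480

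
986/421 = 2 + 144/421=2.34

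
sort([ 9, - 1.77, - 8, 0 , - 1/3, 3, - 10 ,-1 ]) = [ - 10,- 8, - 1.77, - 1, - 1/3, 0, 3,9 ]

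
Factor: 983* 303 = 297849 = 3^1*101^1* 983^1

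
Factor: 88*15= 2^3*3^1*5^1*11^1 = 1320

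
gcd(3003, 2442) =33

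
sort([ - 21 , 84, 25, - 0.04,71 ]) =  [-21, - 0.04, 25, 71 , 84 ] 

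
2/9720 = 1/4860 = 0.00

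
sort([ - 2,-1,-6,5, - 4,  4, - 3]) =[- 6, - 4,-3, - 2, - 1,4,5 ]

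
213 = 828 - 615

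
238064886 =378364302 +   -  140299416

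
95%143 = 95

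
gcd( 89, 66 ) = 1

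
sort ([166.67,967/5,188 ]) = [166.67,188, 967/5]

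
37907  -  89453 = -51546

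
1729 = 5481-3752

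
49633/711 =49633/711 = 69.81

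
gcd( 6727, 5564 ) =1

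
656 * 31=20336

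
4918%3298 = 1620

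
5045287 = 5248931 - 203644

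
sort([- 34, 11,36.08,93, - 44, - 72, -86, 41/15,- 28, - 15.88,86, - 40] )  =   [-86,-72,-44,  -  40,-34,- 28,  -  15.88,41/15 , 11,  36.08, 86,93] 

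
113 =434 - 321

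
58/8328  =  29/4164   =  0.01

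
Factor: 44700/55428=5^2 * 31^( - 1 )   =  25/31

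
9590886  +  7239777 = 16830663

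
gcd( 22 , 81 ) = 1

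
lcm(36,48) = 144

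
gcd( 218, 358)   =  2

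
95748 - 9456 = 86292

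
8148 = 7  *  1164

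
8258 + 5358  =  13616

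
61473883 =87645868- 26171985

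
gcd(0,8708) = 8708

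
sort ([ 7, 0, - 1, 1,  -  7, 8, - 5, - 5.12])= [ -7 , - 5.12, - 5 , - 1, 0,1, 7,8]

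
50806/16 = 25403/8 =3175.38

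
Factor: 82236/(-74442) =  - 13706/12407   =  - 2^1* 7^1*11^1*19^( - 1)*89^1*653^( - 1)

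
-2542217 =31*(-82007)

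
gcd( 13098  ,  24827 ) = 37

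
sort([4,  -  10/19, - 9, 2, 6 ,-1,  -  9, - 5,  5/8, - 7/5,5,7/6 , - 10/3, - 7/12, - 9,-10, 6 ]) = [ - 10,  -  9, - 9,  -  9, - 5, - 10/3,-7/5,-1, - 7/12,-10/19,5/8,  7/6,2,4, 5, 6, 6]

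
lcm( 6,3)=6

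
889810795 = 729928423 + 159882372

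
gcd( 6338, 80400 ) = 2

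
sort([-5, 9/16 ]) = [  -  5,9/16]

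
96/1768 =12/221 = 0.05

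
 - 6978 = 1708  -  8686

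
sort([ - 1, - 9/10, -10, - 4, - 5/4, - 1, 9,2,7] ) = [ - 10, - 4,-5/4, -1, - 1, - 9/10,2,7,9 ]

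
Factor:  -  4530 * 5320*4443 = -2^4 * 3^2*5^2*7^1  *19^1*151^1*1481^1 = - 107074522800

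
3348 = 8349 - 5001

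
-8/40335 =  -1+40327/40335 = - 0.00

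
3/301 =3/301 = 0.01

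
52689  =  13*4053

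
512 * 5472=2801664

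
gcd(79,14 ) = 1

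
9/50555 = 9/50555 = 0.00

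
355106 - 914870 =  - 559764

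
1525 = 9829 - 8304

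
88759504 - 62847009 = 25912495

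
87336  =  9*9704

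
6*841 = 5046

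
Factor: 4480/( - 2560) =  - 7/4 = -2^(  -  2) * 7^1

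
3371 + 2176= 5547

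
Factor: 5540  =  2^2 *5^1 * 277^1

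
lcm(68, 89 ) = 6052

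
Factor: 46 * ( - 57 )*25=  - 2^1 * 3^1*5^2 * 19^1 * 23^1 = -65550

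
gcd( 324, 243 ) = 81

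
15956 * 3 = 47868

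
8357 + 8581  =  16938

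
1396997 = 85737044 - 84340047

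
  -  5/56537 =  - 5/56537 = - 0.00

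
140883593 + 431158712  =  572042305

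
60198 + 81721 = 141919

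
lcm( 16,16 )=16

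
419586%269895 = 149691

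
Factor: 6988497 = 3^1 *2329499^1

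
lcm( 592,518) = 4144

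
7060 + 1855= 8915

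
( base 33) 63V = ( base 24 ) bdg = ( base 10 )6664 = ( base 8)15010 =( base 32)6G8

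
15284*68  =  1039312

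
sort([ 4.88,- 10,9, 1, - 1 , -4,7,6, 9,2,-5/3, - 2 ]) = [-10 ,  -  4,-2, - 5/3,- 1, 1,2, 4.88,6,7, 9 , 9]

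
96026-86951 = 9075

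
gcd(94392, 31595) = 1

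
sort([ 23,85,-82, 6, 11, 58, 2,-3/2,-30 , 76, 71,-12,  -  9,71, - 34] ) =[ - 82,-34, - 30,-12,-9, - 3/2, 2, 6 , 11,23, 58, 71, 71,76, 85] 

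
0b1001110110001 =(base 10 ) 5041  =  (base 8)11661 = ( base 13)23AA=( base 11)3873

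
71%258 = 71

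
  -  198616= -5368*37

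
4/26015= 4/26015 = 0.00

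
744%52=16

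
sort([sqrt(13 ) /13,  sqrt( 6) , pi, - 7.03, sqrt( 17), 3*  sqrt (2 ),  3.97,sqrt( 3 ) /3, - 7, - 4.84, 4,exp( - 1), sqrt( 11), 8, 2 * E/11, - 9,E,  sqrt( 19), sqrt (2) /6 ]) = [  -  9, - 7.03, - 7, - 4.84, sqrt( 2) /6, sqrt( 13 )/13,exp( - 1 ), 2 * E/11, sqrt( 3) /3, sqrt( 6) , E,pi, sqrt( 11), 3.97, 4, sqrt( 17), 3*sqrt( 2),sqrt( 19 ),8]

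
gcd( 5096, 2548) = 2548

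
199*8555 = 1702445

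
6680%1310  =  130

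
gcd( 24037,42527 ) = 1849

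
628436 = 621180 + 7256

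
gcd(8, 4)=4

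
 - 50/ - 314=25/157 = 0.16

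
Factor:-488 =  - 2^3*61^1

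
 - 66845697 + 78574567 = 11728870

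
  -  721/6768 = - 721/6768 = - 0.11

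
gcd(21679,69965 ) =7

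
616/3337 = 616/3337 = 0.18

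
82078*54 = 4432212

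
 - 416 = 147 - 563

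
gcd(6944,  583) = 1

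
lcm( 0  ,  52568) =0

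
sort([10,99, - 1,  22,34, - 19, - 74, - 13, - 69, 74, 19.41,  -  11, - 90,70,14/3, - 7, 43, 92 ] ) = [ - 90, - 74, - 69, - 19, - 13, - 11, - 7, - 1,14/3,10, 19.41,  22, 34,43,70,74,92,99 ] 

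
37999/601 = 63 + 136/601=63.23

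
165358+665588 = 830946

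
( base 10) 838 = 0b1101000110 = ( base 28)11q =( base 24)1am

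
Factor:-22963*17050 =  - 2^1 * 5^2*11^1*31^1*22963^1 = - 391519150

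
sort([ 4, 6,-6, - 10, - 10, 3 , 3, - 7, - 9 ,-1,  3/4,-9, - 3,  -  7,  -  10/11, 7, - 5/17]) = [-10, - 10,-9, -9, - 7, - 7 , - 6,-3,  -  1, - 10/11, - 5/17, 3/4, 3, 3,4,  6,7]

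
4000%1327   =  19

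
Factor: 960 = 2^6*3^1 * 5^1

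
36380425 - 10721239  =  25659186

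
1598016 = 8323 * 192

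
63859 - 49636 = 14223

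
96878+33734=130612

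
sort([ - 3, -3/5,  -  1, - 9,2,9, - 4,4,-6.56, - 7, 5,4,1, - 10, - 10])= [ - 10, - 10 , - 9, - 7,-6.56, - 4,- 3,-1 , - 3/5  ,  1,2,4,4,5,9 ] 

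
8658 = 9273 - 615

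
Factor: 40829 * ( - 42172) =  - 2^2*13^1*811^1*40829^1  =  -1721840588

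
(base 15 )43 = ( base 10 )63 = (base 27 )29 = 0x3f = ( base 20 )33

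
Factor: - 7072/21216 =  - 3^( - 1) = - 1/3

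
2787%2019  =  768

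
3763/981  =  3  +  820/981= 3.84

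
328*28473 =9339144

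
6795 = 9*755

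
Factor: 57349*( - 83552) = -4791623648 = -2^5 * 7^1*373^1*57349^1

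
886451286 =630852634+255598652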